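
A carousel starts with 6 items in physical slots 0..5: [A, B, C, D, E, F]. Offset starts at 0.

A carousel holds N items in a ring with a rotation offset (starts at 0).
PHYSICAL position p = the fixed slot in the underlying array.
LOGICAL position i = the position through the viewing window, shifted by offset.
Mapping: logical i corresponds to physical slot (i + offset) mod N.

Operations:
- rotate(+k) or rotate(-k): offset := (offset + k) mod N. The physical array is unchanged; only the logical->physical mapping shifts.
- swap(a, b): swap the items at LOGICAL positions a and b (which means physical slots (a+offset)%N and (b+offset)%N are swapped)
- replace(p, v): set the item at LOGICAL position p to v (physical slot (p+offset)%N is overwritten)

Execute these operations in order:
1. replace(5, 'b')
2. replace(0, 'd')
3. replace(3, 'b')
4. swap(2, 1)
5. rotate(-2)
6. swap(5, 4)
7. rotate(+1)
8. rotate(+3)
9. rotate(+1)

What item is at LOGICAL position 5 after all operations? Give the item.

Answer: b

Derivation:
After op 1 (replace(5, 'b')): offset=0, physical=[A,B,C,D,E,b], logical=[A,B,C,D,E,b]
After op 2 (replace(0, 'd')): offset=0, physical=[d,B,C,D,E,b], logical=[d,B,C,D,E,b]
After op 3 (replace(3, 'b')): offset=0, physical=[d,B,C,b,E,b], logical=[d,B,C,b,E,b]
After op 4 (swap(2, 1)): offset=0, physical=[d,C,B,b,E,b], logical=[d,C,B,b,E,b]
After op 5 (rotate(-2)): offset=4, physical=[d,C,B,b,E,b], logical=[E,b,d,C,B,b]
After op 6 (swap(5, 4)): offset=4, physical=[d,C,b,B,E,b], logical=[E,b,d,C,b,B]
After op 7 (rotate(+1)): offset=5, physical=[d,C,b,B,E,b], logical=[b,d,C,b,B,E]
After op 8 (rotate(+3)): offset=2, physical=[d,C,b,B,E,b], logical=[b,B,E,b,d,C]
After op 9 (rotate(+1)): offset=3, physical=[d,C,b,B,E,b], logical=[B,E,b,d,C,b]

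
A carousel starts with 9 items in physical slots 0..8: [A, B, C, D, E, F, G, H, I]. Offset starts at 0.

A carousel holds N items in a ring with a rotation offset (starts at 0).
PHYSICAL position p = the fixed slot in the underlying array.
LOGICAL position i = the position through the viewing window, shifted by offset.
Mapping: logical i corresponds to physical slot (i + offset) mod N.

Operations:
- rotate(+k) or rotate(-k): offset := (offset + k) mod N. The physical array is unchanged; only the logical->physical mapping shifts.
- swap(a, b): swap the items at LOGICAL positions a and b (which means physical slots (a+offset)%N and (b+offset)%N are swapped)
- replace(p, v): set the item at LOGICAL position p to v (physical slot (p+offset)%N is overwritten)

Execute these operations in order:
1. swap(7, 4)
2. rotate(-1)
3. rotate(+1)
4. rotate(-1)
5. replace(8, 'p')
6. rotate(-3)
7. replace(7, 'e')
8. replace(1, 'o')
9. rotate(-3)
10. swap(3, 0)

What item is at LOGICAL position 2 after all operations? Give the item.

After op 1 (swap(7, 4)): offset=0, physical=[A,B,C,D,H,F,G,E,I], logical=[A,B,C,D,H,F,G,E,I]
After op 2 (rotate(-1)): offset=8, physical=[A,B,C,D,H,F,G,E,I], logical=[I,A,B,C,D,H,F,G,E]
After op 3 (rotate(+1)): offset=0, physical=[A,B,C,D,H,F,G,E,I], logical=[A,B,C,D,H,F,G,E,I]
After op 4 (rotate(-1)): offset=8, physical=[A,B,C,D,H,F,G,E,I], logical=[I,A,B,C,D,H,F,G,E]
After op 5 (replace(8, 'p')): offset=8, physical=[A,B,C,D,H,F,G,p,I], logical=[I,A,B,C,D,H,F,G,p]
After op 6 (rotate(-3)): offset=5, physical=[A,B,C,D,H,F,G,p,I], logical=[F,G,p,I,A,B,C,D,H]
After op 7 (replace(7, 'e')): offset=5, physical=[A,B,C,e,H,F,G,p,I], logical=[F,G,p,I,A,B,C,e,H]
After op 8 (replace(1, 'o')): offset=5, physical=[A,B,C,e,H,F,o,p,I], logical=[F,o,p,I,A,B,C,e,H]
After op 9 (rotate(-3)): offset=2, physical=[A,B,C,e,H,F,o,p,I], logical=[C,e,H,F,o,p,I,A,B]
After op 10 (swap(3, 0)): offset=2, physical=[A,B,F,e,H,C,o,p,I], logical=[F,e,H,C,o,p,I,A,B]

Answer: H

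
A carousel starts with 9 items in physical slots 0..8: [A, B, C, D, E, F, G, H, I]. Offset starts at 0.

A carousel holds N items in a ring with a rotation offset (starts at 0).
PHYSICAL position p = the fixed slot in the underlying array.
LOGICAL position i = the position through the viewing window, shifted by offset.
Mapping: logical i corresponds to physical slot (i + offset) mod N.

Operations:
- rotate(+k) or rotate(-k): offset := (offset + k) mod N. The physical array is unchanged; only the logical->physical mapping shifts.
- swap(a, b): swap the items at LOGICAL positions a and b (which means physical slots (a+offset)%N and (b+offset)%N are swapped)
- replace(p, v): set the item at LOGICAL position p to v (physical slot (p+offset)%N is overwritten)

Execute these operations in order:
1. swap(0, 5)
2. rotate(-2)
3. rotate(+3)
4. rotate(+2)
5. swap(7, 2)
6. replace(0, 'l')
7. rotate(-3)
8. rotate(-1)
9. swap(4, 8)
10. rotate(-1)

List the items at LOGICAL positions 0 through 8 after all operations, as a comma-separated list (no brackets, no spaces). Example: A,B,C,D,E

After op 1 (swap(0, 5)): offset=0, physical=[F,B,C,D,E,A,G,H,I], logical=[F,B,C,D,E,A,G,H,I]
After op 2 (rotate(-2)): offset=7, physical=[F,B,C,D,E,A,G,H,I], logical=[H,I,F,B,C,D,E,A,G]
After op 3 (rotate(+3)): offset=1, physical=[F,B,C,D,E,A,G,H,I], logical=[B,C,D,E,A,G,H,I,F]
After op 4 (rotate(+2)): offset=3, physical=[F,B,C,D,E,A,G,H,I], logical=[D,E,A,G,H,I,F,B,C]
After op 5 (swap(7, 2)): offset=3, physical=[F,A,C,D,E,B,G,H,I], logical=[D,E,B,G,H,I,F,A,C]
After op 6 (replace(0, 'l')): offset=3, physical=[F,A,C,l,E,B,G,H,I], logical=[l,E,B,G,H,I,F,A,C]
After op 7 (rotate(-3)): offset=0, physical=[F,A,C,l,E,B,G,H,I], logical=[F,A,C,l,E,B,G,H,I]
After op 8 (rotate(-1)): offset=8, physical=[F,A,C,l,E,B,G,H,I], logical=[I,F,A,C,l,E,B,G,H]
After op 9 (swap(4, 8)): offset=8, physical=[F,A,C,H,E,B,G,l,I], logical=[I,F,A,C,H,E,B,G,l]
After op 10 (rotate(-1)): offset=7, physical=[F,A,C,H,E,B,G,l,I], logical=[l,I,F,A,C,H,E,B,G]

Answer: l,I,F,A,C,H,E,B,G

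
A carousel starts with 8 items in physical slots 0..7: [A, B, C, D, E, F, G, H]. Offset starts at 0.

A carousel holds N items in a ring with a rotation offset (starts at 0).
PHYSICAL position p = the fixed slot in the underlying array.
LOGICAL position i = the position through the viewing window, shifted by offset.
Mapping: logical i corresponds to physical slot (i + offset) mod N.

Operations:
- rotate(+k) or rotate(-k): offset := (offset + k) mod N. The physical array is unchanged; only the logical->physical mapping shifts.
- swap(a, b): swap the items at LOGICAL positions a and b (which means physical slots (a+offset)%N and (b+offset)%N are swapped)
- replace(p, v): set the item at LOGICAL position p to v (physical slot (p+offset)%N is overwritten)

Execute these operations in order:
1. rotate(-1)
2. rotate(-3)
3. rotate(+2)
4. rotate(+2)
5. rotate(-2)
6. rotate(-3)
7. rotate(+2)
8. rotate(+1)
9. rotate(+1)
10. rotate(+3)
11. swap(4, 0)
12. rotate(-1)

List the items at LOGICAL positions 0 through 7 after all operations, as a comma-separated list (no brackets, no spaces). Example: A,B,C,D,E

After op 1 (rotate(-1)): offset=7, physical=[A,B,C,D,E,F,G,H], logical=[H,A,B,C,D,E,F,G]
After op 2 (rotate(-3)): offset=4, physical=[A,B,C,D,E,F,G,H], logical=[E,F,G,H,A,B,C,D]
After op 3 (rotate(+2)): offset=6, physical=[A,B,C,D,E,F,G,H], logical=[G,H,A,B,C,D,E,F]
After op 4 (rotate(+2)): offset=0, physical=[A,B,C,D,E,F,G,H], logical=[A,B,C,D,E,F,G,H]
After op 5 (rotate(-2)): offset=6, physical=[A,B,C,D,E,F,G,H], logical=[G,H,A,B,C,D,E,F]
After op 6 (rotate(-3)): offset=3, physical=[A,B,C,D,E,F,G,H], logical=[D,E,F,G,H,A,B,C]
After op 7 (rotate(+2)): offset=5, physical=[A,B,C,D,E,F,G,H], logical=[F,G,H,A,B,C,D,E]
After op 8 (rotate(+1)): offset=6, physical=[A,B,C,D,E,F,G,H], logical=[G,H,A,B,C,D,E,F]
After op 9 (rotate(+1)): offset=7, physical=[A,B,C,D,E,F,G,H], logical=[H,A,B,C,D,E,F,G]
After op 10 (rotate(+3)): offset=2, physical=[A,B,C,D,E,F,G,H], logical=[C,D,E,F,G,H,A,B]
After op 11 (swap(4, 0)): offset=2, physical=[A,B,G,D,E,F,C,H], logical=[G,D,E,F,C,H,A,B]
After op 12 (rotate(-1)): offset=1, physical=[A,B,G,D,E,F,C,H], logical=[B,G,D,E,F,C,H,A]

Answer: B,G,D,E,F,C,H,A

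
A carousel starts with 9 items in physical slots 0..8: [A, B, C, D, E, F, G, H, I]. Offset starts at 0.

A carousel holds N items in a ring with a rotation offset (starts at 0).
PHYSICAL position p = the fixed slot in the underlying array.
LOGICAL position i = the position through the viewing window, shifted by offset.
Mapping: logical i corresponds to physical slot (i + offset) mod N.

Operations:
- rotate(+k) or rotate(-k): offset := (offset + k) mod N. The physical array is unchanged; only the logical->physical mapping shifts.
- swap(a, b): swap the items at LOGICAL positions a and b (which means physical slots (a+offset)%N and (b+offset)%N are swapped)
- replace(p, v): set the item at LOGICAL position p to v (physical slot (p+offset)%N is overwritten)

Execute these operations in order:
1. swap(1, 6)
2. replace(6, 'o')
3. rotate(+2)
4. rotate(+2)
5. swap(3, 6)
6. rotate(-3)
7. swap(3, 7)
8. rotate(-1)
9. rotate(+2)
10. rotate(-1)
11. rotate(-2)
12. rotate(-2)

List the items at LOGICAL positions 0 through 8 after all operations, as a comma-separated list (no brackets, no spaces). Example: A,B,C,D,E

Answer: o,G,E,A,H,C,D,I,F

Derivation:
After op 1 (swap(1, 6)): offset=0, physical=[A,G,C,D,E,F,B,H,I], logical=[A,G,C,D,E,F,B,H,I]
After op 2 (replace(6, 'o')): offset=0, physical=[A,G,C,D,E,F,o,H,I], logical=[A,G,C,D,E,F,o,H,I]
After op 3 (rotate(+2)): offset=2, physical=[A,G,C,D,E,F,o,H,I], logical=[C,D,E,F,o,H,I,A,G]
After op 4 (rotate(+2)): offset=4, physical=[A,G,C,D,E,F,o,H,I], logical=[E,F,o,H,I,A,G,C,D]
After op 5 (swap(3, 6)): offset=4, physical=[A,H,C,D,E,F,o,G,I], logical=[E,F,o,G,I,A,H,C,D]
After op 6 (rotate(-3)): offset=1, physical=[A,H,C,D,E,F,o,G,I], logical=[H,C,D,E,F,o,G,I,A]
After op 7 (swap(3, 7)): offset=1, physical=[A,H,C,D,I,F,o,G,E], logical=[H,C,D,I,F,o,G,E,A]
After op 8 (rotate(-1)): offset=0, physical=[A,H,C,D,I,F,o,G,E], logical=[A,H,C,D,I,F,o,G,E]
After op 9 (rotate(+2)): offset=2, physical=[A,H,C,D,I,F,o,G,E], logical=[C,D,I,F,o,G,E,A,H]
After op 10 (rotate(-1)): offset=1, physical=[A,H,C,D,I,F,o,G,E], logical=[H,C,D,I,F,o,G,E,A]
After op 11 (rotate(-2)): offset=8, physical=[A,H,C,D,I,F,o,G,E], logical=[E,A,H,C,D,I,F,o,G]
After op 12 (rotate(-2)): offset=6, physical=[A,H,C,D,I,F,o,G,E], logical=[o,G,E,A,H,C,D,I,F]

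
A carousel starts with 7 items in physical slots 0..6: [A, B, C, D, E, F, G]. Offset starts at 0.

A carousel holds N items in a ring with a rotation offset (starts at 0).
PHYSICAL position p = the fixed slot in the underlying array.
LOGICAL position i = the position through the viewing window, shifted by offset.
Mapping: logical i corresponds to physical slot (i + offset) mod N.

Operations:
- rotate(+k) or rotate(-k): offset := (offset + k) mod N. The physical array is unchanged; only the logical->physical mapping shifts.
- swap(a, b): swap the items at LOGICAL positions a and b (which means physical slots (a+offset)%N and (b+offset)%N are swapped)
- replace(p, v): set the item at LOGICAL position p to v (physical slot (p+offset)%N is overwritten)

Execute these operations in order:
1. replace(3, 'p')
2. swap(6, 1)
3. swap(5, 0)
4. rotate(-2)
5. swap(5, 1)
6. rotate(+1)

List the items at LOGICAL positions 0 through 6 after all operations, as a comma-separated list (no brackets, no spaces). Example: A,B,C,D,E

Answer: p,F,G,C,B,E,A

Derivation:
After op 1 (replace(3, 'p')): offset=0, physical=[A,B,C,p,E,F,G], logical=[A,B,C,p,E,F,G]
After op 2 (swap(6, 1)): offset=0, physical=[A,G,C,p,E,F,B], logical=[A,G,C,p,E,F,B]
After op 3 (swap(5, 0)): offset=0, physical=[F,G,C,p,E,A,B], logical=[F,G,C,p,E,A,B]
After op 4 (rotate(-2)): offset=5, physical=[F,G,C,p,E,A,B], logical=[A,B,F,G,C,p,E]
After op 5 (swap(5, 1)): offset=5, physical=[F,G,C,B,E,A,p], logical=[A,p,F,G,C,B,E]
After op 6 (rotate(+1)): offset=6, physical=[F,G,C,B,E,A,p], logical=[p,F,G,C,B,E,A]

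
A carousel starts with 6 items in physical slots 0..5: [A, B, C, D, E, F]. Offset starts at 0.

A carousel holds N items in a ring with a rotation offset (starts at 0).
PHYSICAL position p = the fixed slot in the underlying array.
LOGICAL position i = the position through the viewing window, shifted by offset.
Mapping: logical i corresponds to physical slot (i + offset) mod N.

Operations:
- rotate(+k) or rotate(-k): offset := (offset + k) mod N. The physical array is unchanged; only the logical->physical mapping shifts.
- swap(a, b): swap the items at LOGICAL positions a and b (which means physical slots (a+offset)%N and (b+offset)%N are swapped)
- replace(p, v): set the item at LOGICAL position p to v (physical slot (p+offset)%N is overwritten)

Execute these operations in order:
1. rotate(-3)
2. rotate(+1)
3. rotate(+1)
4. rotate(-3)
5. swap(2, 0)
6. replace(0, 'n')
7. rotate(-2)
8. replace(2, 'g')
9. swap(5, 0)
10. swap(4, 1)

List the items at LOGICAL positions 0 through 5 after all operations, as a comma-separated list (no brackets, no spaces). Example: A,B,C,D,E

Answer: F,C,g,D,B,A

Derivation:
After op 1 (rotate(-3)): offset=3, physical=[A,B,C,D,E,F], logical=[D,E,F,A,B,C]
After op 2 (rotate(+1)): offset=4, physical=[A,B,C,D,E,F], logical=[E,F,A,B,C,D]
After op 3 (rotate(+1)): offset=5, physical=[A,B,C,D,E,F], logical=[F,A,B,C,D,E]
After op 4 (rotate(-3)): offset=2, physical=[A,B,C,D,E,F], logical=[C,D,E,F,A,B]
After op 5 (swap(2, 0)): offset=2, physical=[A,B,E,D,C,F], logical=[E,D,C,F,A,B]
After op 6 (replace(0, 'n')): offset=2, physical=[A,B,n,D,C,F], logical=[n,D,C,F,A,B]
After op 7 (rotate(-2)): offset=0, physical=[A,B,n,D,C,F], logical=[A,B,n,D,C,F]
After op 8 (replace(2, 'g')): offset=0, physical=[A,B,g,D,C,F], logical=[A,B,g,D,C,F]
After op 9 (swap(5, 0)): offset=0, physical=[F,B,g,D,C,A], logical=[F,B,g,D,C,A]
After op 10 (swap(4, 1)): offset=0, physical=[F,C,g,D,B,A], logical=[F,C,g,D,B,A]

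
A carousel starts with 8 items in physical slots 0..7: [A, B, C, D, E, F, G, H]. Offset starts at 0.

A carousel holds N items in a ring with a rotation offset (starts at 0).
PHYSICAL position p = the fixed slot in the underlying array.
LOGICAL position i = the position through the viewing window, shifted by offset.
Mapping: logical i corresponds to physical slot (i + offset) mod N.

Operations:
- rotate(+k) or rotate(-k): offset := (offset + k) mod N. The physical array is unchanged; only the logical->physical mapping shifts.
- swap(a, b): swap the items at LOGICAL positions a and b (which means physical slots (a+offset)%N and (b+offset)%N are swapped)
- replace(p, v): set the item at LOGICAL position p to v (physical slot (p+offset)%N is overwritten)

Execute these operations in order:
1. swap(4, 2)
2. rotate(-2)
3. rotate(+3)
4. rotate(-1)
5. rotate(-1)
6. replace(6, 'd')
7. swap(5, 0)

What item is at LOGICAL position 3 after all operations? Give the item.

Answer: E

Derivation:
After op 1 (swap(4, 2)): offset=0, physical=[A,B,E,D,C,F,G,H], logical=[A,B,E,D,C,F,G,H]
After op 2 (rotate(-2)): offset=6, physical=[A,B,E,D,C,F,G,H], logical=[G,H,A,B,E,D,C,F]
After op 3 (rotate(+3)): offset=1, physical=[A,B,E,D,C,F,G,H], logical=[B,E,D,C,F,G,H,A]
After op 4 (rotate(-1)): offset=0, physical=[A,B,E,D,C,F,G,H], logical=[A,B,E,D,C,F,G,H]
After op 5 (rotate(-1)): offset=7, physical=[A,B,E,D,C,F,G,H], logical=[H,A,B,E,D,C,F,G]
After op 6 (replace(6, 'd')): offset=7, physical=[A,B,E,D,C,d,G,H], logical=[H,A,B,E,D,C,d,G]
After op 7 (swap(5, 0)): offset=7, physical=[A,B,E,D,H,d,G,C], logical=[C,A,B,E,D,H,d,G]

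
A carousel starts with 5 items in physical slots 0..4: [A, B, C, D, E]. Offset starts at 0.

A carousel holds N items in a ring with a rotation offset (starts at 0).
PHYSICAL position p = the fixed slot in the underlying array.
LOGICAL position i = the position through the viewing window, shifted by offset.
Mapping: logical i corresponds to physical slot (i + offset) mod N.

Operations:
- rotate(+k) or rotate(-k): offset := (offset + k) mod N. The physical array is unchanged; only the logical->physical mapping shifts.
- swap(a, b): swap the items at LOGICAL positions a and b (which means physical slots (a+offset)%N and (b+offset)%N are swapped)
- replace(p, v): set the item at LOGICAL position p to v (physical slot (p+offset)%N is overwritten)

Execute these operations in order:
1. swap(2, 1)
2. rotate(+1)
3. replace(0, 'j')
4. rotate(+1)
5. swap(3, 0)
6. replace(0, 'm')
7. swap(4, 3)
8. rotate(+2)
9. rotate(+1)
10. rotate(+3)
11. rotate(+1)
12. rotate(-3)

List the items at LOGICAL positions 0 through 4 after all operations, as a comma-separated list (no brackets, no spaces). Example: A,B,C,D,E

After op 1 (swap(2, 1)): offset=0, physical=[A,C,B,D,E], logical=[A,C,B,D,E]
After op 2 (rotate(+1)): offset=1, physical=[A,C,B,D,E], logical=[C,B,D,E,A]
After op 3 (replace(0, 'j')): offset=1, physical=[A,j,B,D,E], logical=[j,B,D,E,A]
After op 4 (rotate(+1)): offset=2, physical=[A,j,B,D,E], logical=[B,D,E,A,j]
After op 5 (swap(3, 0)): offset=2, physical=[B,j,A,D,E], logical=[A,D,E,B,j]
After op 6 (replace(0, 'm')): offset=2, physical=[B,j,m,D,E], logical=[m,D,E,B,j]
After op 7 (swap(4, 3)): offset=2, physical=[j,B,m,D,E], logical=[m,D,E,j,B]
After op 8 (rotate(+2)): offset=4, physical=[j,B,m,D,E], logical=[E,j,B,m,D]
After op 9 (rotate(+1)): offset=0, physical=[j,B,m,D,E], logical=[j,B,m,D,E]
After op 10 (rotate(+3)): offset=3, physical=[j,B,m,D,E], logical=[D,E,j,B,m]
After op 11 (rotate(+1)): offset=4, physical=[j,B,m,D,E], logical=[E,j,B,m,D]
After op 12 (rotate(-3)): offset=1, physical=[j,B,m,D,E], logical=[B,m,D,E,j]

Answer: B,m,D,E,j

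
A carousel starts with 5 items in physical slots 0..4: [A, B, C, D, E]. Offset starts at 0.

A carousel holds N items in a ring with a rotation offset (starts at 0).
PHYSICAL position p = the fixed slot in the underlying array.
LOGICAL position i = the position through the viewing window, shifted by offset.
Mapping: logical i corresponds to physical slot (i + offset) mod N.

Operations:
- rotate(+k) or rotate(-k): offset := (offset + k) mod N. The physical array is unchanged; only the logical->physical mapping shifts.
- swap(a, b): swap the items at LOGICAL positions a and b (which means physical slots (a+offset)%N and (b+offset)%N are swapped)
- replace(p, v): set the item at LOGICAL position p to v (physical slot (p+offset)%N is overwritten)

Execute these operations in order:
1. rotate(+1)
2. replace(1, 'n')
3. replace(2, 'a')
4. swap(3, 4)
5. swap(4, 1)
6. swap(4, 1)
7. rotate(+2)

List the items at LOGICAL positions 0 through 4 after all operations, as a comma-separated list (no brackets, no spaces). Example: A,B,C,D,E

Answer: a,A,E,B,n

Derivation:
After op 1 (rotate(+1)): offset=1, physical=[A,B,C,D,E], logical=[B,C,D,E,A]
After op 2 (replace(1, 'n')): offset=1, physical=[A,B,n,D,E], logical=[B,n,D,E,A]
After op 3 (replace(2, 'a')): offset=1, physical=[A,B,n,a,E], logical=[B,n,a,E,A]
After op 4 (swap(3, 4)): offset=1, physical=[E,B,n,a,A], logical=[B,n,a,A,E]
After op 5 (swap(4, 1)): offset=1, physical=[n,B,E,a,A], logical=[B,E,a,A,n]
After op 6 (swap(4, 1)): offset=1, physical=[E,B,n,a,A], logical=[B,n,a,A,E]
After op 7 (rotate(+2)): offset=3, physical=[E,B,n,a,A], logical=[a,A,E,B,n]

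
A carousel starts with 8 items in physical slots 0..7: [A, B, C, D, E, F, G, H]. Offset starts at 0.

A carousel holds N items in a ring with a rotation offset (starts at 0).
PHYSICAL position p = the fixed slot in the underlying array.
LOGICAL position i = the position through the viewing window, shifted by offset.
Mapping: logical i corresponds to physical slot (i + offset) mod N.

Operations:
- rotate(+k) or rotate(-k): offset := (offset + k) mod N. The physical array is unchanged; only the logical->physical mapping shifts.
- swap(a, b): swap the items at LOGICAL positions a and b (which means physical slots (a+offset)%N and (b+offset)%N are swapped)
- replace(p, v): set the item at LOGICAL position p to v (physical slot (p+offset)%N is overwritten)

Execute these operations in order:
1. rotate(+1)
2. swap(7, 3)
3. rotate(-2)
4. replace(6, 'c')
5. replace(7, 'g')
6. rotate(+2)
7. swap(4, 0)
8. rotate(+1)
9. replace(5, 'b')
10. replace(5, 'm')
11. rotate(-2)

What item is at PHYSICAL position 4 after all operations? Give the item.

Answer: A

Derivation:
After op 1 (rotate(+1)): offset=1, physical=[A,B,C,D,E,F,G,H], logical=[B,C,D,E,F,G,H,A]
After op 2 (swap(7, 3)): offset=1, physical=[E,B,C,D,A,F,G,H], logical=[B,C,D,A,F,G,H,E]
After op 3 (rotate(-2)): offset=7, physical=[E,B,C,D,A,F,G,H], logical=[H,E,B,C,D,A,F,G]
After op 4 (replace(6, 'c')): offset=7, physical=[E,B,C,D,A,c,G,H], logical=[H,E,B,C,D,A,c,G]
After op 5 (replace(7, 'g')): offset=7, physical=[E,B,C,D,A,c,g,H], logical=[H,E,B,C,D,A,c,g]
After op 6 (rotate(+2)): offset=1, physical=[E,B,C,D,A,c,g,H], logical=[B,C,D,A,c,g,H,E]
After op 7 (swap(4, 0)): offset=1, physical=[E,c,C,D,A,B,g,H], logical=[c,C,D,A,B,g,H,E]
After op 8 (rotate(+1)): offset=2, physical=[E,c,C,D,A,B,g,H], logical=[C,D,A,B,g,H,E,c]
After op 9 (replace(5, 'b')): offset=2, physical=[E,c,C,D,A,B,g,b], logical=[C,D,A,B,g,b,E,c]
After op 10 (replace(5, 'm')): offset=2, physical=[E,c,C,D,A,B,g,m], logical=[C,D,A,B,g,m,E,c]
After op 11 (rotate(-2)): offset=0, physical=[E,c,C,D,A,B,g,m], logical=[E,c,C,D,A,B,g,m]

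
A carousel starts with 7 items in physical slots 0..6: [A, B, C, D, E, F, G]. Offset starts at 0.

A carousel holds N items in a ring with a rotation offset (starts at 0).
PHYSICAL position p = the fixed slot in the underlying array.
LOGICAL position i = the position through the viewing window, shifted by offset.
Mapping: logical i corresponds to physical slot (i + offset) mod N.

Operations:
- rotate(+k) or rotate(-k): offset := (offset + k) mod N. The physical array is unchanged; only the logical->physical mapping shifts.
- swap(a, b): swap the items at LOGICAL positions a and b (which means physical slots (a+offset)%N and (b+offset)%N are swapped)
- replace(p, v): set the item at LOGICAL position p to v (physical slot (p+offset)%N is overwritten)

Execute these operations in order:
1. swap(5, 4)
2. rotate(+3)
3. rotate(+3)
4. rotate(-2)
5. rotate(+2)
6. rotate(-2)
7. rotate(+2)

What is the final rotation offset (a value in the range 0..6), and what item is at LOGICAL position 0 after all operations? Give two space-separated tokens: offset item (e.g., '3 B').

Answer: 6 G

Derivation:
After op 1 (swap(5, 4)): offset=0, physical=[A,B,C,D,F,E,G], logical=[A,B,C,D,F,E,G]
After op 2 (rotate(+3)): offset=3, physical=[A,B,C,D,F,E,G], logical=[D,F,E,G,A,B,C]
After op 3 (rotate(+3)): offset=6, physical=[A,B,C,D,F,E,G], logical=[G,A,B,C,D,F,E]
After op 4 (rotate(-2)): offset=4, physical=[A,B,C,D,F,E,G], logical=[F,E,G,A,B,C,D]
After op 5 (rotate(+2)): offset=6, physical=[A,B,C,D,F,E,G], logical=[G,A,B,C,D,F,E]
After op 6 (rotate(-2)): offset=4, physical=[A,B,C,D,F,E,G], logical=[F,E,G,A,B,C,D]
After op 7 (rotate(+2)): offset=6, physical=[A,B,C,D,F,E,G], logical=[G,A,B,C,D,F,E]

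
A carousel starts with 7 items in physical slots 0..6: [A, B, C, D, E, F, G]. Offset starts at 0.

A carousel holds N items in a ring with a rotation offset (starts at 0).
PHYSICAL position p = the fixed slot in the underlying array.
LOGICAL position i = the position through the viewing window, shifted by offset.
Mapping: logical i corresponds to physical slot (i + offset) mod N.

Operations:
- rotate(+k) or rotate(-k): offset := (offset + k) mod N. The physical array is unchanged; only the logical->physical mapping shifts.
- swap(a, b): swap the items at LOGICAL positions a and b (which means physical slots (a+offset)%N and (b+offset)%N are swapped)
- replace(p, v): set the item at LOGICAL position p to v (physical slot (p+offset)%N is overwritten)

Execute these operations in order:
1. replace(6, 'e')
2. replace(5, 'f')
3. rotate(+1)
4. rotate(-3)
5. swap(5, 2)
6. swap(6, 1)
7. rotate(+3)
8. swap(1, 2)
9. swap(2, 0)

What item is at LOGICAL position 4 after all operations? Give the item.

Answer: f

Derivation:
After op 1 (replace(6, 'e')): offset=0, physical=[A,B,C,D,E,F,e], logical=[A,B,C,D,E,F,e]
After op 2 (replace(5, 'f')): offset=0, physical=[A,B,C,D,E,f,e], logical=[A,B,C,D,E,f,e]
After op 3 (rotate(+1)): offset=1, physical=[A,B,C,D,E,f,e], logical=[B,C,D,E,f,e,A]
After op 4 (rotate(-3)): offset=5, physical=[A,B,C,D,E,f,e], logical=[f,e,A,B,C,D,E]
After op 5 (swap(5, 2)): offset=5, physical=[D,B,C,A,E,f,e], logical=[f,e,D,B,C,A,E]
After op 6 (swap(6, 1)): offset=5, physical=[D,B,C,A,e,f,E], logical=[f,E,D,B,C,A,e]
After op 7 (rotate(+3)): offset=1, physical=[D,B,C,A,e,f,E], logical=[B,C,A,e,f,E,D]
After op 8 (swap(1, 2)): offset=1, physical=[D,B,A,C,e,f,E], logical=[B,A,C,e,f,E,D]
After op 9 (swap(2, 0)): offset=1, physical=[D,C,A,B,e,f,E], logical=[C,A,B,e,f,E,D]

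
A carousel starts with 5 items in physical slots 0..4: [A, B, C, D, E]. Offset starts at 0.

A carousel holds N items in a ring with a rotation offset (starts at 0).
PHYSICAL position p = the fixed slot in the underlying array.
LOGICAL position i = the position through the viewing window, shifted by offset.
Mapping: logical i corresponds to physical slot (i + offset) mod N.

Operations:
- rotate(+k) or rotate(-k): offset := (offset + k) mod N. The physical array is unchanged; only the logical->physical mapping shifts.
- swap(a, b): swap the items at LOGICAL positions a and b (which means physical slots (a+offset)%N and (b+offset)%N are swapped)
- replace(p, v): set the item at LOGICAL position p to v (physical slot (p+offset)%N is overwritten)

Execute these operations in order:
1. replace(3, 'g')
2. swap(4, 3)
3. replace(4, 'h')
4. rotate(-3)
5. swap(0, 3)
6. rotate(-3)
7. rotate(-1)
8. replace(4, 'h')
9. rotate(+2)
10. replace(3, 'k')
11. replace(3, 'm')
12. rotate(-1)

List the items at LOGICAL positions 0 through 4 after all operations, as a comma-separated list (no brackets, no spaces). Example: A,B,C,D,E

After op 1 (replace(3, 'g')): offset=0, physical=[A,B,C,g,E], logical=[A,B,C,g,E]
After op 2 (swap(4, 3)): offset=0, physical=[A,B,C,E,g], logical=[A,B,C,E,g]
After op 3 (replace(4, 'h')): offset=0, physical=[A,B,C,E,h], logical=[A,B,C,E,h]
After op 4 (rotate(-3)): offset=2, physical=[A,B,C,E,h], logical=[C,E,h,A,B]
After op 5 (swap(0, 3)): offset=2, physical=[C,B,A,E,h], logical=[A,E,h,C,B]
After op 6 (rotate(-3)): offset=4, physical=[C,B,A,E,h], logical=[h,C,B,A,E]
After op 7 (rotate(-1)): offset=3, physical=[C,B,A,E,h], logical=[E,h,C,B,A]
After op 8 (replace(4, 'h')): offset=3, physical=[C,B,h,E,h], logical=[E,h,C,B,h]
After op 9 (rotate(+2)): offset=0, physical=[C,B,h,E,h], logical=[C,B,h,E,h]
After op 10 (replace(3, 'k')): offset=0, physical=[C,B,h,k,h], logical=[C,B,h,k,h]
After op 11 (replace(3, 'm')): offset=0, physical=[C,B,h,m,h], logical=[C,B,h,m,h]
After op 12 (rotate(-1)): offset=4, physical=[C,B,h,m,h], logical=[h,C,B,h,m]

Answer: h,C,B,h,m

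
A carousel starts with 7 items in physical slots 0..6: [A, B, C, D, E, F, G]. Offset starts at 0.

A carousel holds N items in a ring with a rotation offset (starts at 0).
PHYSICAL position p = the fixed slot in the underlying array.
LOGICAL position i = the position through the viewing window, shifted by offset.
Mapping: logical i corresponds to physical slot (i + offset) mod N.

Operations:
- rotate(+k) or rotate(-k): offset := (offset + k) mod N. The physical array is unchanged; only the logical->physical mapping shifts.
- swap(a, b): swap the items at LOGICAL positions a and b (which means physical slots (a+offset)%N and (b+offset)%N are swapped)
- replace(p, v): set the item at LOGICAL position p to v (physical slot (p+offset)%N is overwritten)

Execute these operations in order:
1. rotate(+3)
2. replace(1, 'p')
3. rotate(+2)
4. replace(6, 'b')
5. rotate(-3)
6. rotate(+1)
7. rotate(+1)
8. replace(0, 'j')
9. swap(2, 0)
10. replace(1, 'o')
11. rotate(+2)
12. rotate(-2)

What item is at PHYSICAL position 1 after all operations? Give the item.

After op 1 (rotate(+3)): offset=3, physical=[A,B,C,D,E,F,G], logical=[D,E,F,G,A,B,C]
After op 2 (replace(1, 'p')): offset=3, physical=[A,B,C,D,p,F,G], logical=[D,p,F,G,A,B,C]
After op 3 (rotate(+2)): offset=5, physical=[A,B,C,D,p,F,G], logical=[F,G,A,B,C,D,p]
After op 4 (replace(6, 'b')): offset=5, physical=[A,B,C,D,b,F,G], logical=[F,G,A,B,C,D,b]
After op 5 (rotate(-3)): offset=2, physical=[A,B,C,D,b,F,G], logical=[C,D,b,F,G,A,B]
After op 6 (rotate(+1)): offset=3, physical=[A,B,C,D,b,F,G], logical=[D,b,F,G,A,B,C]
After op 7 (rotate(+1)): offset=4, physical=[A,B,C,D,b,F,G], logical=[b,F,G,A,B,C,D]
After op 8 (replace(0, 'j')): offset=4, physical=[A,B,C,D,j,F,G], logical=[j,F,G,A,B,C,D]
After op 9 (swap(2, 0)): offset=4, physical=[A,B,C,D,G,F,j], logical=[G,F,j,A,B,C,D]
After op 10 (replace(1, 'o')): offset=4, physical=[A,B,C,D,G,o,j], logical=[G,o,j,A,B,C,D]
After op 11 (rotate(+2)): offset=6, physical=[A,B,C,D,G,o,j], logical=[j,A,B,C,D,G,o]
After op 12 (rotate(-2)): offset=4, physical=[A,B,C,D,G,o,j], logical=[G,o,j,A,B,C,D]

Answer: B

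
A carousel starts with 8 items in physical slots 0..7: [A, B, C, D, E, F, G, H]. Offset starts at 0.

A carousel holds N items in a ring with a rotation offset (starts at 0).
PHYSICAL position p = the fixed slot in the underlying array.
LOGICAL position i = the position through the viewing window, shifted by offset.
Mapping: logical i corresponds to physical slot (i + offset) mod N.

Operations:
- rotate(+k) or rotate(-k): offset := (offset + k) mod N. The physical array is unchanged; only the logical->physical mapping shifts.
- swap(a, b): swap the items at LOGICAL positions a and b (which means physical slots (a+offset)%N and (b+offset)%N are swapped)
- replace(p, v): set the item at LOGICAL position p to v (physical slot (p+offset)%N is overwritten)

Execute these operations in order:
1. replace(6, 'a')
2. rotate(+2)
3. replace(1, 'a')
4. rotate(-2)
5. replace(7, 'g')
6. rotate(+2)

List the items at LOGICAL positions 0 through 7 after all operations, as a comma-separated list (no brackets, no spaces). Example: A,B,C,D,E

Answer: C,a,E,F,a,g,A,B

Derivation:
After op 1 (replace(6, 'a')): offset=0, physical=[A,B,C,D,E,F,a,H], logical=[A,B,C,D,E,F,a,H]
After op 2 (rotate(+2)): offset=2, physical=[A,B,C,D,E,F,a,H], logical=[C,D,E,F,a,H,A,B]
After op 3 (replace(1, 'a')): offset=2, physical=[A,B,C,a,E,F,a,H], logical=[C,a,E,F,a,H,A,B]
After op 4 (rotate(-2)): offset=0, physical=[A,B,C,a,E,F,a,H], logical=[A,B,C,a,E,F,a,H]
After op 5 (replace(7, 'g')): offset=0, physical=[A,B,C,a,E,F,a,g], logical=[A,B,C,a,E,F,a,g]
After op 6 (rotate(+2)): offset=2, physical=[A,B,C,a,E,F,a,g], logical=[C,a,E,F,a,g,A,B]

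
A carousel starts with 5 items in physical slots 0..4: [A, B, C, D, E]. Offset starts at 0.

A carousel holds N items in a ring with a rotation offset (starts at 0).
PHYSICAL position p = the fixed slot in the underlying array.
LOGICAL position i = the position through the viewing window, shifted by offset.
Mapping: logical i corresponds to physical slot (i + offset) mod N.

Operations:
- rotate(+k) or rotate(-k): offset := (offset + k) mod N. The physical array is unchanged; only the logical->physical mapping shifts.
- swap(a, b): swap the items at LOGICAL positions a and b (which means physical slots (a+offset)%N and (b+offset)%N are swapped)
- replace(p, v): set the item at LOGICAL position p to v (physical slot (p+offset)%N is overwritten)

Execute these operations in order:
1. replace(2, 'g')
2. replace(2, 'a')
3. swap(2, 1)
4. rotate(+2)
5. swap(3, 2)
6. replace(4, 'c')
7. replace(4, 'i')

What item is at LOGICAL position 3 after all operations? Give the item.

After op 1 (replace(2, 'g')): offset=0, physical=[A,B,g,D,E], logical=[A,B,g,D,E]
After op 2 (replace(2, 'a')): offset=0, physical=[A,B,a,D,E], logical=[A,B,a,D,E]
After op 3 (swap(2, 1)): offset=0, physical=[A,a,B,D,E], logical=[A,a,B,D,E]
After op 4 (rotate(+2)): offset=2, physical=[A,a,B,D,E], logical=[B,D,E,A,a]
After op 5 (swap(3, 2)): offset=2, physical=[E,a,B,D,A], logical=[B,D,A,E,a]
After op 6 (replace(4, 'c')): offset=2, physical=[E,c,B,D,A], logical=[B,D,A,E,c]
After op 7 (replace(4, 'i')): offset=2, physical=[E,i,B,D,A], logical=[B,D,A,E,i]

Answer: E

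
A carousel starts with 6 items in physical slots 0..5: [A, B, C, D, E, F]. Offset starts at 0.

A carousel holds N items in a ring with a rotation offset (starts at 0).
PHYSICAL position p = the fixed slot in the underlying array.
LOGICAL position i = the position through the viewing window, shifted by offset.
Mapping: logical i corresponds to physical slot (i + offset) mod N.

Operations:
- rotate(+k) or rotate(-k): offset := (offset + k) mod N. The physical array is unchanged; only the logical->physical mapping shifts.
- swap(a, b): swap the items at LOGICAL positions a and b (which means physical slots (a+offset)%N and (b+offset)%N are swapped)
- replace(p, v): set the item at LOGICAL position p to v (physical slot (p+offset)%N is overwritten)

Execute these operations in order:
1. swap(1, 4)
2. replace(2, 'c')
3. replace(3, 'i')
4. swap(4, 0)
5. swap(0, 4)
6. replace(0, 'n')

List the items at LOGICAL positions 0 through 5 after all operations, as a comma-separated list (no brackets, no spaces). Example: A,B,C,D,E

Answer: n,E,c,i,B,F

Derivation:
After op 1 (swap(1, 4)): offset=0, physical=[A,E,C,D,B,F], logical=[A,E,C,D,B,F]
After op 2 (replace(2, 'c')): offset=0, physical=[A,E,c,D,B,F], logical=[A,E,c,D,B,F]
After op 3 (replace(3, 'i')): offset=0, physical=[A,E,c,i,B,F], logical=[A,E,c,i,B,F]
After op 4 (swap(4, 0)): offset=0, physical=[B,E,c,i,A,F], logical=[B,E,c,i,A,F]
After op 5 (swap(0, 4)): offset=0, physical=[A,E,c,i,B,F], logical=[A,E,c,i,B,F]
After op 6 (replace(0, 'n')): offset=0, physical=[n,E,c,i,B,F], logical=[n,E,c,i,B,F]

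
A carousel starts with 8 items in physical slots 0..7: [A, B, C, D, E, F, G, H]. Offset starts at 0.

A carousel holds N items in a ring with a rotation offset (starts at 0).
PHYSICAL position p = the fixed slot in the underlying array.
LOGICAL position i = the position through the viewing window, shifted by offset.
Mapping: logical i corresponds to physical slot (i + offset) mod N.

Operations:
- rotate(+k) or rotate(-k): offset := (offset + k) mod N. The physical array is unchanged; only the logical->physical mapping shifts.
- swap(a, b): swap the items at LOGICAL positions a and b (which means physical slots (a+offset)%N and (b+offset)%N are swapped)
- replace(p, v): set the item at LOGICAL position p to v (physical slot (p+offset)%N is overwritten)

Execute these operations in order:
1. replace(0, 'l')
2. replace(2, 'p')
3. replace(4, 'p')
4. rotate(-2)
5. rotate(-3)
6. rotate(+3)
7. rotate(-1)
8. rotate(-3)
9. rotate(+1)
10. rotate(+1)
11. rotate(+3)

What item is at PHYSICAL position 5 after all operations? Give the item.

Answer: F

Derivation:
After op 1 (replace(0, 'l')): offset=0, physical=[l,B,C,D,E,F,G,H], logical=[l,B,C,D,E,F,G,H]
After op 2 (replace(2, 'p')): offset=0, physical=[l,B,p,D,E,F,G,H], logical=[l,B,p,D,E,F,G,H]
After op 3 (replace(4, 'p')): offset=0, physical=[l,B,p,D,p,F,G,H], logical=[l,B,p,D,p,F,G,H]
After op 4 (rotate(-2)): offset=6, physical=[l,B,p,D,p,F,G,H], logical=[G,H,l,B,p,D,p,F]
After op 5 (rotate(-3)): offset=3, physical=[l,B,p,D,p,F,G,H], logical=[D,p,F,G,H,l,B,p]
After op 6 (rotate(+3)): offset=6, physical=[l,B,p,D,p,F,G,H], logical=[G,H,l,B,p,D,p,F]
After op 7 (rotate(-1)): offset=5, physical=[l,B,p,D,p,F,G,H], logical=[F,G,H,l,B,p,D,p]
After op 8 (rotate(-3)): offset=2, physical=[l,B,p,D,p,F,G,H], logical=[p,D,p,F,G,H,l,B]
After op 9 (rotate(+1)): offset=3, physical=[l,B,p,D,p,F,G,H], logical=[D,p,F,G,H,l,B,p]
After op 10 (rotate(+1)): offset=4, physical=[l,B,p,D,p,F,G,H], logical=[p,F,G,H,l,B,p,D]
After op 11 (rotate(+3)): offset=7, physical=[l,B,p,D,p,F,G,H], logical=[H,l,B,p,D,p,F,G]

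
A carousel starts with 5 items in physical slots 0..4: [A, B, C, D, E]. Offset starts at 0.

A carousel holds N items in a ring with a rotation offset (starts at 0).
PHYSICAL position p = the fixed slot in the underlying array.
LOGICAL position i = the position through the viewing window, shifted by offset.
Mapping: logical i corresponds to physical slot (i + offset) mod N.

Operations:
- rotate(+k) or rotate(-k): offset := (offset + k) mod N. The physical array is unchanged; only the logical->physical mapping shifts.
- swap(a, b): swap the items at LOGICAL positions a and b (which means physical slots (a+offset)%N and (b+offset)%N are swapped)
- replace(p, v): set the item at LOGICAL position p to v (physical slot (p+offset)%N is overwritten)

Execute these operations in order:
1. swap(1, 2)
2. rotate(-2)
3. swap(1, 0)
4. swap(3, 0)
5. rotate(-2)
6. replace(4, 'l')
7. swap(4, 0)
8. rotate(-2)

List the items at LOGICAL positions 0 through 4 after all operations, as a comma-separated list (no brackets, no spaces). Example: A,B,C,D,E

After op 1 (swap(1, 2)): offset=0, physical=[A,C,B,D,E], logical=[A,C,B,D,E]
After op 2 (rotate(-2)): offset=3, physical=[A,C,B,D,E], logical=[D,E,A,C,B]
After op 3 (swap(1, 0)): offset=3, physical=[A,C,B,E,D], logical=[E,D,A,C,B]
After op 4 (swap(3, 0)): offset=3, physical=[A,E,B,C,D], logical=[C,D,A,E,B]
After op 5 (rotate(-2)): offset=1, physical=[A,E,B,C,D], logical=[E,B,C,D,A]
After op 6 (replace(4, 'l')): offset=1, physical=[l,E,B,C,D], logical=[E,B,C,D,l]
After op 7 (swap(4, 0)): offset=1, physical=[E,l,B,C,D], logical=[l,B,C,D,E]
After op 8 (rotate(-2)): offset=4, physical=[E,l,B,C,D], logical=[D,E,l,B,C]

Answer: D,E,l,B,C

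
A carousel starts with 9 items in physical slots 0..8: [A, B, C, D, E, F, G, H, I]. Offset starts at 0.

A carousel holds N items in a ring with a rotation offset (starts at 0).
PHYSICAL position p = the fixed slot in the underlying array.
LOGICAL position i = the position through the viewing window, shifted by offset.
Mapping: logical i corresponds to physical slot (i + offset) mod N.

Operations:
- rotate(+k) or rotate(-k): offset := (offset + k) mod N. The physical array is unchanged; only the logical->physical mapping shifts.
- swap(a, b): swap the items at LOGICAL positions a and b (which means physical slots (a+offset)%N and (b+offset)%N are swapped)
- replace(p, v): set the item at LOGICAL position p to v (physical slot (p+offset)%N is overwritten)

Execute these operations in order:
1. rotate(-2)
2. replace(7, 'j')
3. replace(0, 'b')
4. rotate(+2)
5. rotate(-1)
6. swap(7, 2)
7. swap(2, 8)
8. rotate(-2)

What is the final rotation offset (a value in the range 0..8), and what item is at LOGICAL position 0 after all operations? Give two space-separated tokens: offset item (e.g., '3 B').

After op 1 (rotate(-2)): offset=7, physical=[A,B,C,D,E,F,G,H,I], logical=[H,I,A,B,C,D,E,F,G]
After op 2 (replace(7, 'j')): offset=7, physical=[A,B,C,D,E,j,G,H,I], logical=[H,I,A,B,C,D,E,j,G]
After op 3 (replace(0, 'b')): offset=7, physical=[A,B,C,D,E,j,G,b,I], logical=[b,I,A,B,C,D,E,j,G]
After op 4 (rotate(+2)): offset=0, physical=[A,B,C,D,E,j,G,b,I], logical=[A,B,C,D,E,j,G,b,I]
After op 5 (rotate(-1)): offset=8, physical=[A,B,C,D,E,j,G,b,I], logical=[I,A,B,C,D,E,j,G,b]
After op 6 (swap(7, 2)): offset=8, physical=[A,G,C,D,E,j,B,b,I], logical=[I,A,G,C,D,E,j,B,b]
After op 7 (swap(2, 8)): offset=8, physical=[A,b,C,D,E,j,B,G,I], logical=[I,A,b,C,D,E,j,B,G]
After op 8 (rotate(-2)): offset=6, physical=[A,b,C,D,E,j,B,G,I], logical=[B,G,I,A,b,C,D,E,j]

Answer: 6 B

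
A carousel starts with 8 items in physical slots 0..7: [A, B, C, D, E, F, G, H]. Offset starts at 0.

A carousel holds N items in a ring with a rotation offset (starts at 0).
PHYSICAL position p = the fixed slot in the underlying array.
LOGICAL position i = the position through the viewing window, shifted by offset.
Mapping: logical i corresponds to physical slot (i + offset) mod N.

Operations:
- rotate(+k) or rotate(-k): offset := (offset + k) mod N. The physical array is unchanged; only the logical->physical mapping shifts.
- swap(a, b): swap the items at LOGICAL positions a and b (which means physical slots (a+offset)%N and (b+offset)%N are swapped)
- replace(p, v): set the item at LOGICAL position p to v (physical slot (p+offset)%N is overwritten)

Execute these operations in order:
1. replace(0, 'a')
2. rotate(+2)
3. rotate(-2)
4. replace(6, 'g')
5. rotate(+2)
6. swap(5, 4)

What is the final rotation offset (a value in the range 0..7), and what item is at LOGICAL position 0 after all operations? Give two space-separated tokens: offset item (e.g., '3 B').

After op 1 (replace(0, 'a')): offset=0, physical=[a,B,C,D,E,F,G,H], logical=[a,B,C,D,E,F,G,H]
After op 2 (rotate(+2)): offset=2, physical=[a,B,C,D,E,F,G,H], logical=[C,D,E,F,G,H,a,B]
After op 3 (rotate(-2)): offset=0, physical=[a,B,C,D,E,F,G,H], logical=[a,B,C,D,E,F,G,H]
After op 4 (replace(6, 'g')): offset=0, physical=[a,B,C,D,E,F,g,H], logical=[a,B,C,D,E,F,g,H]
After op 5 (rotate(+2)): offset=2, physical=[a,B,C,D,E,F,g,H], logical=[C,D,E,F,g,H,a,B]
After op 6 (swap(5, 4)): offset=2, physical=[a,B,C,D,E,F,H,g], logical=[C,D,E,F,H,g,a,B]

Answer: 2 C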